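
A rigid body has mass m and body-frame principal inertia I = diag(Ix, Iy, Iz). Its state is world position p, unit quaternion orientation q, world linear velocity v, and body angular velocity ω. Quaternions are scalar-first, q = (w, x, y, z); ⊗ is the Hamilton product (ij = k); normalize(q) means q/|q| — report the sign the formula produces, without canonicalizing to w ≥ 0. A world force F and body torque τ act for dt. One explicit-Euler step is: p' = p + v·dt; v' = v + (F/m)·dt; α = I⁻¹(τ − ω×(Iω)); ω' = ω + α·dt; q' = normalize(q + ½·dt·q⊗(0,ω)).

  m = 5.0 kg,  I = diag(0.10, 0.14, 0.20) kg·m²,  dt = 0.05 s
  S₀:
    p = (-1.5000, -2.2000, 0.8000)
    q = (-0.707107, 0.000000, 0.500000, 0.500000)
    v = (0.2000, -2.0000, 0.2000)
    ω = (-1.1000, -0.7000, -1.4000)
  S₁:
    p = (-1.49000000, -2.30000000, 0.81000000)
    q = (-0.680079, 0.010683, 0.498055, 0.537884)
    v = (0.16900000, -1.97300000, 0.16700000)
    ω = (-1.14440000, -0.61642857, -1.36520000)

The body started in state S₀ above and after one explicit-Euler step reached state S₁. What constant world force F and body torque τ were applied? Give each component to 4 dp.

F = (-3.1000, 2.7000, -3.3000)
τ = (-0.0300, 0.0800, 0.1700)

ω₁ − ω₀ = (-0.04440000, 0.08357143, 0.03480000)
applied torque τ = (-0.0300, 0.0800, 0.1700)
velocity change Δv = (-0.03100000, 0.02700000, -0.03300000)
applied force F = (-3.1000, 2.7000, -3.3000)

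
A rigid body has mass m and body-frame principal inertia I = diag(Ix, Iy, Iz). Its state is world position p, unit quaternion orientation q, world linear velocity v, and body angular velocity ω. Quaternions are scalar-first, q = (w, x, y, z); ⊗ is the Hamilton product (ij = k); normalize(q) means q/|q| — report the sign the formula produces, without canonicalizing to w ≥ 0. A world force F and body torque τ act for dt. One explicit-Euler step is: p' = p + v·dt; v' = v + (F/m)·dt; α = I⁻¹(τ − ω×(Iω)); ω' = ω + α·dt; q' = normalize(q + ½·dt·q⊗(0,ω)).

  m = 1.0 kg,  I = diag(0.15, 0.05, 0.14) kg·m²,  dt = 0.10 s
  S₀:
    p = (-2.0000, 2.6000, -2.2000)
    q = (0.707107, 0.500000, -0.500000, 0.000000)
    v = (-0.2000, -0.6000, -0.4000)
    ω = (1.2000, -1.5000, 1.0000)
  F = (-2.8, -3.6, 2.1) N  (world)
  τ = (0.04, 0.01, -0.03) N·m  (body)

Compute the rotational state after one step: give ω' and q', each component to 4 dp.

ω×(Iω) gyroscopic = (-0.1350, 0.0120, 0.1800)
α = I⁻¹(τ − ω×Iω) = (1.1667, -0.0400, -1.5000)
new body rate ω' = (1.3167, -1.5040, 0.8500)
2q̇ = q⊗(0,ω) = (-1.3500000, 0.3485284, -1.5606605, 0.5571070)
updated quaternion q' = (0.6359, 0.5144, -0.5747, 0.0277)

ω' = (1.3167, -1.5040, 0.8500)
q' = (0.6359, 0.5144, -0.5747, 0.0277)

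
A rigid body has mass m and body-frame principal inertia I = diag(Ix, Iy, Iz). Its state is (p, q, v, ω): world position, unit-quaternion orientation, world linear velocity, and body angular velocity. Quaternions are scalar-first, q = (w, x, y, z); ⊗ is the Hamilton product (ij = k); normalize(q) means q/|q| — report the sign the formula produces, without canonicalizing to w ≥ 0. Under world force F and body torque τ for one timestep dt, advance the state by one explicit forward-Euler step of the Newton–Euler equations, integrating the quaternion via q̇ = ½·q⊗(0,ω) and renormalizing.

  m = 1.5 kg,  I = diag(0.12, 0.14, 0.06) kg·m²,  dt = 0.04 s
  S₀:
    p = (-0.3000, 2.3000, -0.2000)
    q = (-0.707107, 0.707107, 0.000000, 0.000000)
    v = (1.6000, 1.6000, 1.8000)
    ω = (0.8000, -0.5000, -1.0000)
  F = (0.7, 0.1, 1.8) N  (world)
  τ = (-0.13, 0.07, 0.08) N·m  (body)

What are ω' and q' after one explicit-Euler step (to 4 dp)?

precession coupling ω×(Iω) = (-0.0400, -0.0480, -0.0080)
α = I⁻¹(τ − ω×Iω) = (-0.7500, 0.8429, 1.4667)
new body rate ω' = (0.7700, -0.4663, -0.9413)
2q̇ = q⊗(0,ω) = (-0.5656856, -0.5656856, 1.0606605, 0.3535535)
q + ½dt·q⊗(0,ω), renormalized = (-0.7181, 0.6955, 0.0212, 0.0071)

ω' = (0.7700, -0.4663, -0.9413)
q' = (-0.7181, 0.6955, 0.0212, 0.0071)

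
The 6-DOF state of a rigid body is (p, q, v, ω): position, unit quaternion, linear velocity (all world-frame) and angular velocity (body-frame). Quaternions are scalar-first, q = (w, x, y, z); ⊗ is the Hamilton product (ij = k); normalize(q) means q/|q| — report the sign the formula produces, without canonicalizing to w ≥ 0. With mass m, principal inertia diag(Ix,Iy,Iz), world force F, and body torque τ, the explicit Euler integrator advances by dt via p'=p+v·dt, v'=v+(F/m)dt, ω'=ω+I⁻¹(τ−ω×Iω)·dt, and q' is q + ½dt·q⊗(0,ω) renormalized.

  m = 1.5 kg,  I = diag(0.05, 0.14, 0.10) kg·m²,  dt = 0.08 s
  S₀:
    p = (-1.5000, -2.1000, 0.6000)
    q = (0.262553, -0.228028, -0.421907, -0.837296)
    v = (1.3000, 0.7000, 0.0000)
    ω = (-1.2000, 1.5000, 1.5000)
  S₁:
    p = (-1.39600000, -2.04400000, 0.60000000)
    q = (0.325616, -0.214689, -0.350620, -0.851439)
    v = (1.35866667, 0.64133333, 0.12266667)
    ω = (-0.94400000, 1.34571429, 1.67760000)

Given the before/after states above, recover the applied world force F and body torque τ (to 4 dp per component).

F = (1.1000, -1.1000, 2.3000)
τ = (0.0700, -0.1800, 0.0600)

Δω = ω₁−ω₀ = (0.25600000, -0.15428571, 0.17760000)
τ = I·(Δω/dt) + ω₀×(Iω₀) = (0.0700, -0.1800, 0.0600)
velocity change Δv = (0.05866667, -0.05866667, 0.12266667)
m·(v₁−v₀)/dt = (1.1000, -1.1000, 2.3000)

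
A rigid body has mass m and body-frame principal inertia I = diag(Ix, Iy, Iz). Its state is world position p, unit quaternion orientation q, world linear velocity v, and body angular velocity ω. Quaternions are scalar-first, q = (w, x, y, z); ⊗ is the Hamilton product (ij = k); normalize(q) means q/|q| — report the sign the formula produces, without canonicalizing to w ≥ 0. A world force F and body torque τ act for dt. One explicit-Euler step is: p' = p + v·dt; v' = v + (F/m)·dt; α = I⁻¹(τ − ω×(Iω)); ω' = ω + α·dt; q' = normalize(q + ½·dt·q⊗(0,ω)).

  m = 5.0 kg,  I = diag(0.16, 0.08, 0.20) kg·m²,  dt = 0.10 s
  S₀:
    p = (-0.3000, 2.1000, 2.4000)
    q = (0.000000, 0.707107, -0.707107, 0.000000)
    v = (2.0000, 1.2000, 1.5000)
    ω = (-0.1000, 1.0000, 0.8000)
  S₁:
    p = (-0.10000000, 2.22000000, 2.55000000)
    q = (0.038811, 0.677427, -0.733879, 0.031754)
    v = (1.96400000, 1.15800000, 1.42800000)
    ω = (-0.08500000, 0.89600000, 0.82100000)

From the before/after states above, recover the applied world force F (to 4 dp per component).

F = (-1.8000, -2.1000, -3.6000)

Δv = v₁−v₀ = (-0.03600000, -0.04200000, -0.07200000)
F = m·Δv/dt = (-1.8000, -2.1000, -3.6000)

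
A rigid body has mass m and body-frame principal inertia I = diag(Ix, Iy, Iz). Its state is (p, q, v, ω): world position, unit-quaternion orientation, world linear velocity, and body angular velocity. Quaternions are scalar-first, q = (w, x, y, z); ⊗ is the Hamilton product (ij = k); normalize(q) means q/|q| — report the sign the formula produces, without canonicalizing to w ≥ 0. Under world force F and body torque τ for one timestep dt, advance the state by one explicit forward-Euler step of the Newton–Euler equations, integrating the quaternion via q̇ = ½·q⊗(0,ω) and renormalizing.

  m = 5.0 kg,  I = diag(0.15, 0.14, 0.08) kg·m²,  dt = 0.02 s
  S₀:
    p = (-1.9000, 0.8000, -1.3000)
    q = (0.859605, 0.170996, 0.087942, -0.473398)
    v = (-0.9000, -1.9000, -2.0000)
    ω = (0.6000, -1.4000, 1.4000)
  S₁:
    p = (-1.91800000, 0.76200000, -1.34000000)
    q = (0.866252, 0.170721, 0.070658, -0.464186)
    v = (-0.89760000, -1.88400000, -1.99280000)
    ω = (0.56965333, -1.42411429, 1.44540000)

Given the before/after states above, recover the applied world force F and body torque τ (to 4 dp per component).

F = (0.6000, 4.0000, 1.8000)
τ = (-0.1100, -0.1100, 0.1900)

Δω = ω₁−ω₀ = (-0.03034667, -0.02411429, 0.04540000)
I·α + gyro = (-0.1100, -0.1100, 0.1900)
velocity change Δv = (0.00240000, 0.01600000, 0.00720000)
m·(v₁−v₀)/dt = (0.6000, 4.0000, 1.8000)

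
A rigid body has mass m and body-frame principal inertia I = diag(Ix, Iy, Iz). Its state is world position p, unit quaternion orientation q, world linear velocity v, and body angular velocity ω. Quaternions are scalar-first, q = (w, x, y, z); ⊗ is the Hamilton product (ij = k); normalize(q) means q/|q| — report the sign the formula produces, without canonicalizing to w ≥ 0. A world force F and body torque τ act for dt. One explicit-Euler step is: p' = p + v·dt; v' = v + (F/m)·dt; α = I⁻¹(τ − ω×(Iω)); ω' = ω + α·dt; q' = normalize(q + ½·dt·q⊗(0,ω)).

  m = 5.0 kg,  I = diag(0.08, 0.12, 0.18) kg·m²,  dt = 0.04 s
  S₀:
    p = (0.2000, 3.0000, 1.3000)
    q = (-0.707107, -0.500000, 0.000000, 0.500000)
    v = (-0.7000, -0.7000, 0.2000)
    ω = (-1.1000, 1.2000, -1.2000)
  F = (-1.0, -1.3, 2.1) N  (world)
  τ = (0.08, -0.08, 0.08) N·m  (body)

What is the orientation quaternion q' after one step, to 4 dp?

q' = (-0.7055, -0.4960, -0.0399, 0.5046)

Hamilton product q⊗(0,ω) = (0.0500000, 0.1778177, -1.9985284, 0.2485284)
q' = normalize(q + ½dt·q⊗(0,ω)) = (-0.7055, -0.4960, -0.0399, 0.5046)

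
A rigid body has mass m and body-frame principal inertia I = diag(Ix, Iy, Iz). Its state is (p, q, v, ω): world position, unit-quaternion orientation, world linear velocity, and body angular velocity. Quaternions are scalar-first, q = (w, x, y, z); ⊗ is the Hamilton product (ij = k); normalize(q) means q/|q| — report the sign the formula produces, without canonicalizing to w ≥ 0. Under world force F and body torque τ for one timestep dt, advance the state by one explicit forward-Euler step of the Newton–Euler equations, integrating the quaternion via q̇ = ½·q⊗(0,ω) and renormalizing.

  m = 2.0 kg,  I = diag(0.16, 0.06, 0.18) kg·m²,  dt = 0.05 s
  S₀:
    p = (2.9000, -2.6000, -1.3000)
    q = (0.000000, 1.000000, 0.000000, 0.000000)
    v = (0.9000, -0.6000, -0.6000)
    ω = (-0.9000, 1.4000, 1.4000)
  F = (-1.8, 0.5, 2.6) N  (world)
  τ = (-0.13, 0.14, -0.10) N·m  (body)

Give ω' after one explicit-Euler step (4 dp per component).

ω' = (-1.0141, 1.4957, 1.3372)

ω×(Iω) gyroscopic = (0.2352, 0.0252, 0.1260)
angular accel α = (-2.2825, 1.9133, -1.2556)
new body rate ω' = (-1.0141, 1.4957, 1.3372)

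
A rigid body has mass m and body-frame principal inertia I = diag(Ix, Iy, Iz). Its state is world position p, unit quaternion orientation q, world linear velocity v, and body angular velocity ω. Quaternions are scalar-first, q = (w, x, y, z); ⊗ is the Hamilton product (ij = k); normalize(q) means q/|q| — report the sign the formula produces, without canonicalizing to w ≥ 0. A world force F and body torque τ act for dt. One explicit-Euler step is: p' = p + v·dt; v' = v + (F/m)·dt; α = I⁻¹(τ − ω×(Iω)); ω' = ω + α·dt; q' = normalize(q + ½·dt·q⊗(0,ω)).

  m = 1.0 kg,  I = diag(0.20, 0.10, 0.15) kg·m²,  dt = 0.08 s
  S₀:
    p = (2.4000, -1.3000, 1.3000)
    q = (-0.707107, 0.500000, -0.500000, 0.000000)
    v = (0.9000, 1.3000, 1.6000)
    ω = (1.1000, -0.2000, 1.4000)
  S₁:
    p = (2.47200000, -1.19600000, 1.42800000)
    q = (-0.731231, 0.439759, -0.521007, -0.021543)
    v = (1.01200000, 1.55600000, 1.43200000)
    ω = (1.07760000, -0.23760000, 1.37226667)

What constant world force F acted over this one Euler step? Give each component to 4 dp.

F = (1.4000, 3.2000, -2.1000)

Δv = v₁−v₀ = (0.11200000, 0.25600000, -0.16800000)
applied force F = (1.4000, 3.2000, -2.1000)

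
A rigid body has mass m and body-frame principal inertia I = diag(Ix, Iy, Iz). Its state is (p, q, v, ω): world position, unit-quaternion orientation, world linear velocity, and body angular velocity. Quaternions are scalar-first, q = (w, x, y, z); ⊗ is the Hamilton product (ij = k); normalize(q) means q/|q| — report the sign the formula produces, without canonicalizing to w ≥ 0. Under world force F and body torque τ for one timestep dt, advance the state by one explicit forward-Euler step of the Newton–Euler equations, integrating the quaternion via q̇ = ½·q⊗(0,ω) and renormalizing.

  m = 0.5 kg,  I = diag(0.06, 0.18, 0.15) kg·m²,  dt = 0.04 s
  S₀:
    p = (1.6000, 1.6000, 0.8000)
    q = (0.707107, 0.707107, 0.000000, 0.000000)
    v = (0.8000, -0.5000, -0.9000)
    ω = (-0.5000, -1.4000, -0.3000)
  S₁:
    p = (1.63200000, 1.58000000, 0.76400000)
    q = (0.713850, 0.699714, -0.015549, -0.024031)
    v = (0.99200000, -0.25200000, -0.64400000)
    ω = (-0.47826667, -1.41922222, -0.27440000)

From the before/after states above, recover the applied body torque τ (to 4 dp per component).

Δω = ω₁−ω₀ = (0.02173333, -0.01922222, 0.02560000)
τ = I·(Δω/dt) + ω₀×(Iω₀) = (0.0200, -0.1000, 0.1800)

τ = (0.0200, -0.1000, 0.1800)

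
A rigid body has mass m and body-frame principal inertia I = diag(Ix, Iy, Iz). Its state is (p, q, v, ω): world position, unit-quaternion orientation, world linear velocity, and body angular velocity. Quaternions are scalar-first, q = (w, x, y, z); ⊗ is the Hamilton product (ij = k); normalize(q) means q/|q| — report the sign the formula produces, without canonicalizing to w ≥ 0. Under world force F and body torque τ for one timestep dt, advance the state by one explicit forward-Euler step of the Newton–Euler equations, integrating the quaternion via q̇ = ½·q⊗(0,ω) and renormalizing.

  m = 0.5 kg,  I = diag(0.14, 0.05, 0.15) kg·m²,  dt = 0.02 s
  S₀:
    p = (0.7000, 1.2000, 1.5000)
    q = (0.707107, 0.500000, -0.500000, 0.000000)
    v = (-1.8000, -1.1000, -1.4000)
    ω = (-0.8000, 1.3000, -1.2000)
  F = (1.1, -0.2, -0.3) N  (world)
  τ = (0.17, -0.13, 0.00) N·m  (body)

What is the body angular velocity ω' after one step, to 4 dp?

ω' = (-0.7534, 1.2518, -1.2125)

angular accel α = (2.3286, -2.4080, -0.6240)
ω + α·dt = (-0.7534, 1.2518, -1.2125)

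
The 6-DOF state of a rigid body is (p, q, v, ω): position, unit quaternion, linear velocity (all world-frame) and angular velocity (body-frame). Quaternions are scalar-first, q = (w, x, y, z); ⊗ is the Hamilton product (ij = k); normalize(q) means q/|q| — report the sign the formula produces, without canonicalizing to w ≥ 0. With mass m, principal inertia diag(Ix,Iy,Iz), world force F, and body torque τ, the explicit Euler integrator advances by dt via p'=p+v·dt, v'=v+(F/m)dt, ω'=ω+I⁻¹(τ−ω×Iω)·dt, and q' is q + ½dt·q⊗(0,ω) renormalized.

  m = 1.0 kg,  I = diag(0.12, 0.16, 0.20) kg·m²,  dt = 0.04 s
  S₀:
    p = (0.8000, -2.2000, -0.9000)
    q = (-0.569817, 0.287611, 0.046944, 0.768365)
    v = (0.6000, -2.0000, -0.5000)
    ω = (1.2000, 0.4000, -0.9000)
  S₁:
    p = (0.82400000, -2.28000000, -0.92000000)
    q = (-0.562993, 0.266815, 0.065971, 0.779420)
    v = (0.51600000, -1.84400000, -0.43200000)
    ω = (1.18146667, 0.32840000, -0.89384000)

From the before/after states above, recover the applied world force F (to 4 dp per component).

F = (-2.1000, 3.9000, 1.7000)

v₁ − v₀ = (-0.08400000, 0.15600000, 0.06800000)
applied force F = (-2.1000, 3.9000, 1.7000)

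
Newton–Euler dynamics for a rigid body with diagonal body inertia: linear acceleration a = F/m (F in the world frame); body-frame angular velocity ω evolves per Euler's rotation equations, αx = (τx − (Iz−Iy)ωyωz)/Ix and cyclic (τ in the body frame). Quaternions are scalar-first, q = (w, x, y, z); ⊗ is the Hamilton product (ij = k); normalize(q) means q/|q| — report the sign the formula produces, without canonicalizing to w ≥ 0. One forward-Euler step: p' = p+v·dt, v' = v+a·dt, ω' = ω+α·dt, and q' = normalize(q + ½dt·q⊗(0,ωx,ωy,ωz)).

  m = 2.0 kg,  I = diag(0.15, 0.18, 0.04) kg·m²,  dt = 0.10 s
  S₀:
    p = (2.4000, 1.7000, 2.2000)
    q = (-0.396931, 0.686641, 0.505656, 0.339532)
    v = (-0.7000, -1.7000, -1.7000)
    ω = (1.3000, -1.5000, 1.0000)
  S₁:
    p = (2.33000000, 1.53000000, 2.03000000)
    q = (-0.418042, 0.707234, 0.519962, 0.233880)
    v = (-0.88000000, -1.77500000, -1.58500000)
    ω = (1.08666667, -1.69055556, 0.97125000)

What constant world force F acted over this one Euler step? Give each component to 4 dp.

F = (-3.6000, -1.5000, 2.3000)

v₁ − v₀ = (-0.18000000, -0.07500000, 0.11500000)
F = m·Δv/dt = (-3.6000, -1.5000, 2.3000)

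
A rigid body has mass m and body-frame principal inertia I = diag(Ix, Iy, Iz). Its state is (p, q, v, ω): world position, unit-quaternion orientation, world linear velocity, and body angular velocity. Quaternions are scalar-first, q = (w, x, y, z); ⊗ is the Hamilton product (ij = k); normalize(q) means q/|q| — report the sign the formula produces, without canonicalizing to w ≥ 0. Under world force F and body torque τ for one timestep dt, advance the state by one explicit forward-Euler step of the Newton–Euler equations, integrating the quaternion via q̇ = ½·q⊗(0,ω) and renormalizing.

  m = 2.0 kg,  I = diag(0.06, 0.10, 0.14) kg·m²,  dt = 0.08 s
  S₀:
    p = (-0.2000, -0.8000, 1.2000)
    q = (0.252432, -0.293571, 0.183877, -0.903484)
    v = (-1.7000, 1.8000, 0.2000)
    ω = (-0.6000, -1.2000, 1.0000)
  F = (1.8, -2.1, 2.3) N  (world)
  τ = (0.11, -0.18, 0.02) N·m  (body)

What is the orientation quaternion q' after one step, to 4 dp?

q⊗(0,ω) = (0.9479938, -1.0517630, 0.5327430, 0.7150434)
q + ½dt·q⊗(0,ω), renormalized = (0.2897, -0.3349, 0.2047, -0.8729)

q' = (0.2897, -0.3349, 0.2047, -0.8729)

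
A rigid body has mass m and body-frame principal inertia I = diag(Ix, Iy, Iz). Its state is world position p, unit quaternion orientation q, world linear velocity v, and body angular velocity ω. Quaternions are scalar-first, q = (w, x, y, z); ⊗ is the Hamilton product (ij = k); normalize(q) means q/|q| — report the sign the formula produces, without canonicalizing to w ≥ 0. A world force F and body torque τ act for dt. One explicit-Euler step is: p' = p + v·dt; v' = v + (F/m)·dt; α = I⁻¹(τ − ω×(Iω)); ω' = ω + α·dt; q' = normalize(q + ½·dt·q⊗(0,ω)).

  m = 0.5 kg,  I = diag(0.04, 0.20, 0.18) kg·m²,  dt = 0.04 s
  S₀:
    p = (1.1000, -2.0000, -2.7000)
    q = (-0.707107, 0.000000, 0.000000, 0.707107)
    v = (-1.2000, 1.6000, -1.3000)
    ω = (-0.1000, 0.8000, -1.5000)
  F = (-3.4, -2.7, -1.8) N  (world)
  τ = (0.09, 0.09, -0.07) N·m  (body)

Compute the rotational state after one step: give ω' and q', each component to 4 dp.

angular accel α = (1.6500, 0.5550, -0.3178)
ω + α·dt = (-0.0340, 0.8222, -1.5127)
2q̇ = q⊗(0,ω) = (1.0606605, -0.4949749, -0.6363963, 1.0606605)
q + ½dt·q⊗(0,ω), renormalized = (-0.6855, -0.0099, -0.0127, 0.7279)

ω' = (-0.0340, 0.8222, -1.5127)
q' = (-0.6855, -0.0099, -0.0127, 0.7279)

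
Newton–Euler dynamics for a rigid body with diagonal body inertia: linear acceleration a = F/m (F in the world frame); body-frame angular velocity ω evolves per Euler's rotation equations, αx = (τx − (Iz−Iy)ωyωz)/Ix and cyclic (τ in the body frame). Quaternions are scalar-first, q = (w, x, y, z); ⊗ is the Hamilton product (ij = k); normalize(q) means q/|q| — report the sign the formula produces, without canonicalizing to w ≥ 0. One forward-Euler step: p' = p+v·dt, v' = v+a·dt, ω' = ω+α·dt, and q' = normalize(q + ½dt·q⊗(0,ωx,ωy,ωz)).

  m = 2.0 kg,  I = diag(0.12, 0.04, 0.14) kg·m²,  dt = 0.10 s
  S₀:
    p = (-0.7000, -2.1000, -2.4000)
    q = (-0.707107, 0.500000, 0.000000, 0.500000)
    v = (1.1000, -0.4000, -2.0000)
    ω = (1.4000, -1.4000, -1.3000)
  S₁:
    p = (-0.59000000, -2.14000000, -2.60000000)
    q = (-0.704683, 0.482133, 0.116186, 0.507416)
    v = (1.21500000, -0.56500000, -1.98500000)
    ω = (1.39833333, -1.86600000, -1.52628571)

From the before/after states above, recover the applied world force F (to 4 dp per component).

v₁ − v₀ = (0.11500000, -0.16500000, 0.01500000)
F = m·Δv/dt = (2.3000, -3.3000, 0.3000)

F = (2.3000, -3.3000, 0.3000)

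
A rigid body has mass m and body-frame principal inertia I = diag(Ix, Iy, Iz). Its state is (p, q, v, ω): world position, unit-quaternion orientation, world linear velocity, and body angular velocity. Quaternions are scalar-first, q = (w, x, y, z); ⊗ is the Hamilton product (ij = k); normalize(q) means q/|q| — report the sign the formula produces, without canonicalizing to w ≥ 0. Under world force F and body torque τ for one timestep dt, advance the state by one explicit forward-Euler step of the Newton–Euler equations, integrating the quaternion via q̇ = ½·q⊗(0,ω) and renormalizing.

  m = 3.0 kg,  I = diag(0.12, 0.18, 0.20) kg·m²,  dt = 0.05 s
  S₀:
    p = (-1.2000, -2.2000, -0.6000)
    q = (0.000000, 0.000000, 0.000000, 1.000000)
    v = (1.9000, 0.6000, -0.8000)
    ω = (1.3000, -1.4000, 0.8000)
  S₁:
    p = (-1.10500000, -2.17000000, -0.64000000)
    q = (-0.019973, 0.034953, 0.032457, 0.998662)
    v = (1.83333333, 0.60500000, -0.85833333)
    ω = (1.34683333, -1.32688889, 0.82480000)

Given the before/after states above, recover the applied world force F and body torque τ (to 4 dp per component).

v₁ − v₀ = (-0.06666667, 0.00500000, -0.05833333)
applied force F = (-4.0000, 0.3000, -3.5000)
Δω = ω₁−ω₀ = (0.04683333, 0.07311111, 0.02480000)
precession coupling = (-0.0224, -0.0832, -0.1092)
I·α + gyro = (0.0900, 0.1800, -0.0100)

F = (-4.0000, 0.3000, -3.5000)
τ = (0.0900, 0.1800, -0.0100)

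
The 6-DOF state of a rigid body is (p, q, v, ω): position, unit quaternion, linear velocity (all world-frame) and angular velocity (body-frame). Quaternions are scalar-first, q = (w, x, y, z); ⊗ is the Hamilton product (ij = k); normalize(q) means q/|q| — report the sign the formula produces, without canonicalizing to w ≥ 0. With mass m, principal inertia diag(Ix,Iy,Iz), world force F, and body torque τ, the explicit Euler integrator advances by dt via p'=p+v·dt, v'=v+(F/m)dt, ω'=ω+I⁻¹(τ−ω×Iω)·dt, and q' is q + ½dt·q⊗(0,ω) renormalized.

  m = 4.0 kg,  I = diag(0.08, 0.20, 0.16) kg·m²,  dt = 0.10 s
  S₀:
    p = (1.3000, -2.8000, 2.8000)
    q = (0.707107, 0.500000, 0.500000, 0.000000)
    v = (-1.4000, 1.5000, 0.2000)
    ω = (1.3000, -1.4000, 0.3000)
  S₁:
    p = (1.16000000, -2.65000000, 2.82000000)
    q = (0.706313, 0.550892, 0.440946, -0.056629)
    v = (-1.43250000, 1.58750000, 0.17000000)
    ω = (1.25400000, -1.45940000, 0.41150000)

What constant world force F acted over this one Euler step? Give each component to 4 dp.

F = (-1.3000, 3.5000, -1.2000)

velocity change Δv = (-0.03250000, 0.08750000, -0.03000000)
applied force F = (-1.3000, 3.5000, -1.2000)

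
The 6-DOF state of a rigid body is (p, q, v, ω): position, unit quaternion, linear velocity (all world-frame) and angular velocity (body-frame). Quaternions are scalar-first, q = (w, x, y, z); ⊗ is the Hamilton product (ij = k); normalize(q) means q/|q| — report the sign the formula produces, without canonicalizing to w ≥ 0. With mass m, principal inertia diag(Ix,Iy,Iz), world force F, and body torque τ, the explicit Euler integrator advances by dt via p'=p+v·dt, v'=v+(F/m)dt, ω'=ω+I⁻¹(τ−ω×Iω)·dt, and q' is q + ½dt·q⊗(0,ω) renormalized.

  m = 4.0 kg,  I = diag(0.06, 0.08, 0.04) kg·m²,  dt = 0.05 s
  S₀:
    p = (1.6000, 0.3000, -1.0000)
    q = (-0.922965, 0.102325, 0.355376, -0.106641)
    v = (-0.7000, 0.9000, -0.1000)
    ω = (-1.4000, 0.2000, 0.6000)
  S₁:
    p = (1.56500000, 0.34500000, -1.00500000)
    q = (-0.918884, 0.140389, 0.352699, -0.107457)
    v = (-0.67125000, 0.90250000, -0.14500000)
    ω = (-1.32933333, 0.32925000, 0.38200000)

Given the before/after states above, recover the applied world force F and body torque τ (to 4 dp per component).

F = (2.3000, 0.2000, -3.6000)
τ = (0.0800, 0.1900, -0.1800)

rate change Δω = (0.07066667, 0.12925000, -0.21800000)
gyro term ω₀×Iω₀ = (-0.0048, -0.0168, -0.0056)
applied torque τ = (0.0800, 0.1900, -0.1800)
velocity change Δv = (0.02875000, 0.00250000, -0.04500000)
F = m·Δv/dt = (2.3000, 0.2000, -3.6000)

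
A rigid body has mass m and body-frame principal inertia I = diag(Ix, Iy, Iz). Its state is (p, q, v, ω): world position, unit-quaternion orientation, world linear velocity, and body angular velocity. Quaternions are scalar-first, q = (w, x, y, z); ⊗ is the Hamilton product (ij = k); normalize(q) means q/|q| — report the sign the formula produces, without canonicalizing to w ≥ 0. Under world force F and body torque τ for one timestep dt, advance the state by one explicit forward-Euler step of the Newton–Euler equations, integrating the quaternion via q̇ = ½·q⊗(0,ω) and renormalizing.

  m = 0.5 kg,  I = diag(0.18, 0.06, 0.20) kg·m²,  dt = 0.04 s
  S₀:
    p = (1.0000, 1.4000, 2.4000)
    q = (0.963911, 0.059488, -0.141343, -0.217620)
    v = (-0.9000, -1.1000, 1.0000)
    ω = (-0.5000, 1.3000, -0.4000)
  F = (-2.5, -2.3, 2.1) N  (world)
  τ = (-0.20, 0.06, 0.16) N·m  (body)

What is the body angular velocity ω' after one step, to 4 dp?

ω×(Iω) gyroscopic = (-0.0728, -0.0040, 0.0780)
α = I⁻¹(τ − ω×Iω) = (-0.7067, 1.0667, 0.4100)
ω + α·dt = (-0.5283, 1.3427, -0.3836)

ω' = (-0.5283, 1.3427, -0.3836)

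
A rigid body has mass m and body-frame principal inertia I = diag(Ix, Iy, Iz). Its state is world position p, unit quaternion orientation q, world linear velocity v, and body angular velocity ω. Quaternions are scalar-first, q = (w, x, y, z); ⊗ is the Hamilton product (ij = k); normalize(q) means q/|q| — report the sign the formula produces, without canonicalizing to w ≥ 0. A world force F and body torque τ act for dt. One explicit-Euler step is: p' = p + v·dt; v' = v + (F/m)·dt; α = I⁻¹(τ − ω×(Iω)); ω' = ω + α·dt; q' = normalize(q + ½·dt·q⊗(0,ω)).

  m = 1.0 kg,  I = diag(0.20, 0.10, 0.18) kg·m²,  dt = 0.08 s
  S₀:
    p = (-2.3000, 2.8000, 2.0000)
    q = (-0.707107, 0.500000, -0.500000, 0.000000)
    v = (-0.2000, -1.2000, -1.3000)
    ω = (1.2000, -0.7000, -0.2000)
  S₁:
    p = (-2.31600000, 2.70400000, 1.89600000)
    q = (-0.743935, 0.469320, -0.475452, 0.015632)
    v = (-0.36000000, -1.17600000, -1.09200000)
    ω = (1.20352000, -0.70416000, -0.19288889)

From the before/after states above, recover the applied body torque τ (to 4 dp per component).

rate change Δω = (0.00352000, -0.00416000, 0.00711111)
ω₀×(Iω₀) = (0.0112, -0.0048, 0.0840)
τ = I·(Δω/dt) + ω₀×(Iω₀) = (0.0200, -0.0100, 0.1000)

τ = (0.0200, -0.0100, 0.1000)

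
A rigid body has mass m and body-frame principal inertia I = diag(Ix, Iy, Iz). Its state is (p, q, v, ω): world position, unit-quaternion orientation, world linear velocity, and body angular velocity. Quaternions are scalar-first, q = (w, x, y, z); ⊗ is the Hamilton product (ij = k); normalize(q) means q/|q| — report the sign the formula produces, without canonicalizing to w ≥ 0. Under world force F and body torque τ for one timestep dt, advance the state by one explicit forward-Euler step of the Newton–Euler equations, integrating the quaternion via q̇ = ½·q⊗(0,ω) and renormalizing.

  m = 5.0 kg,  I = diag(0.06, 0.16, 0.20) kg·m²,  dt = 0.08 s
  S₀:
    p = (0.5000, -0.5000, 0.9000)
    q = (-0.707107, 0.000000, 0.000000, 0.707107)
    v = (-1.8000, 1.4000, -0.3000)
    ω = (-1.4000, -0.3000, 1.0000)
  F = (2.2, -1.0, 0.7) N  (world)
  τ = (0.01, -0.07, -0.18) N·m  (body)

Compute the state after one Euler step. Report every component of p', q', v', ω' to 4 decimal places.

a = (0.4400, -0.2000, 0.1400)
p + v·dt = (0.3560, -0.3880, 0.8760)
v + (F/m)dt = (-1.7648, 1.3840, -0.2888)
gyro term ω×Iω = (-0.0120, 0.1960, 0.0420)
α = I⁻¹(τ − ω×Iω) = (0.3667, -1.6625, -1.1100)
new body rate ω' = (-1.3707, -0.4330, 0.9112)
2q̇ = q⊗(0,ω) = (-0.7071070, 1.2020819, -0.7778177, -0.7071070)
q + ½dt·q⊗(0,ω), renormalized = (-0.7336, 0.0480, -0.0310, 0.6772)

p' = (0.3560, -0.3880, 0.8760)
q' = (-0.7336, 0.0480, -0.0310, 0.6772)
v' = (-1.7648, 1.3840, -0.2888)
ω' = (-1.3707, -0.4330, 0.9112)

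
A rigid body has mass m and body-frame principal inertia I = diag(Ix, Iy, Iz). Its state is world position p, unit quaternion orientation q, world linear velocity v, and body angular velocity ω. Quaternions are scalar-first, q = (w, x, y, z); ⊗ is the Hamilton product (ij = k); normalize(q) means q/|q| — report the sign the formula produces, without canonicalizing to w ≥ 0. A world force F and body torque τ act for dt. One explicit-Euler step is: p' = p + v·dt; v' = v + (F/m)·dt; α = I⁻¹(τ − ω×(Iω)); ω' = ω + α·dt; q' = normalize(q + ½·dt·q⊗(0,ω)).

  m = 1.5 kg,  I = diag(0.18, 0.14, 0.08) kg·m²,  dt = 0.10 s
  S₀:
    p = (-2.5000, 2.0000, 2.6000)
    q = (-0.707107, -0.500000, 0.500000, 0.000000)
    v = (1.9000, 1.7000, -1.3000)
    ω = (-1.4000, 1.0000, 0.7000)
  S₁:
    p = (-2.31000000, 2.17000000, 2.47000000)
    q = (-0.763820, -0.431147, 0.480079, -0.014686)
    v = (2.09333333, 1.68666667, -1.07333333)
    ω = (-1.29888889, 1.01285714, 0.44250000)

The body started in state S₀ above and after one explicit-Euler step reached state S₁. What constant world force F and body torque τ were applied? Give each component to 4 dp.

F = (2.9000, -0.2000, 3.4000)
τ = (0.1400, -0.0800, -0.1500)

v₁ − v₀ = (0.19333333, -0.01333333, 0.22666667)
F = m·Δv/dt = (2.9000, -0.2000, 3.4000)
Δω = ω₁−ω₀ = (0.10111111, 0.01285714, -0.25750000)
applied torque τ = (0.1400, -0.0800, -0.1500)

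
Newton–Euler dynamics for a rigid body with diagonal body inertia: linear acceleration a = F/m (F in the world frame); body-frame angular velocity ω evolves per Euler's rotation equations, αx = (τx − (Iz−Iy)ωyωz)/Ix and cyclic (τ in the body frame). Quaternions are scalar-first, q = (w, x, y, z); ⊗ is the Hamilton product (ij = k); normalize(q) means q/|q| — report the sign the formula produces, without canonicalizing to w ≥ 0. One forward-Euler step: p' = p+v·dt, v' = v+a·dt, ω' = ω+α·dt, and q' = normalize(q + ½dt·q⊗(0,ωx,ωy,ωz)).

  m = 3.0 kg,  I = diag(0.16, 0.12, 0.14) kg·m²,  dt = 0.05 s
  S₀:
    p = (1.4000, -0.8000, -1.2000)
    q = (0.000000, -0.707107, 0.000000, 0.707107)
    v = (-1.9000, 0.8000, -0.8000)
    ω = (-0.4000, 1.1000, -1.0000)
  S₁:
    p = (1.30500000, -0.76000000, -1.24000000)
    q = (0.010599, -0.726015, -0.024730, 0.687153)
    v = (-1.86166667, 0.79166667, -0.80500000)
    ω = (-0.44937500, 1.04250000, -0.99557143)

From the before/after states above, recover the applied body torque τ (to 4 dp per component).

rate change Δω = (-0.04937500, -0.05750000, 0.00442857)
gyro term ω₀×Iω₀ = (-0.0220, 0.0080, 0.0176)
applied torque τ = (-0.1800, -0.1300, 0.0300)

τ = (-0.1800, -0.1300, 0.0300)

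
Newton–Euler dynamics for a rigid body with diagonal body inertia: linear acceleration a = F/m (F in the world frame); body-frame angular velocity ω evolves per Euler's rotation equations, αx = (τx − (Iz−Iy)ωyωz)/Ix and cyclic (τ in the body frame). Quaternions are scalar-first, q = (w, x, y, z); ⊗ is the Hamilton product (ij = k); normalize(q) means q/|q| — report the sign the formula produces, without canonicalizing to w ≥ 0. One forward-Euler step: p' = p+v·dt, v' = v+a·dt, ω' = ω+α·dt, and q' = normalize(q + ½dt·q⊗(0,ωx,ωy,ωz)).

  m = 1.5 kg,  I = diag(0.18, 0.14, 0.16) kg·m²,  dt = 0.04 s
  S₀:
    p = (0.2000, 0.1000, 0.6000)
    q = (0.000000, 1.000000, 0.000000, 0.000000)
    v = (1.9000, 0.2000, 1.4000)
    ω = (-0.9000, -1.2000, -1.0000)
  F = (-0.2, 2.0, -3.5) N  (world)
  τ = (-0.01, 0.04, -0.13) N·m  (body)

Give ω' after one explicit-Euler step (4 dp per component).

ω' = (-0.9076, -1.1937, -1.0217)

angular accel α = (-0.1889, 0.1571, -0.5425)
ω + α·dt = (-0.9076, -1.1937, -1.0217)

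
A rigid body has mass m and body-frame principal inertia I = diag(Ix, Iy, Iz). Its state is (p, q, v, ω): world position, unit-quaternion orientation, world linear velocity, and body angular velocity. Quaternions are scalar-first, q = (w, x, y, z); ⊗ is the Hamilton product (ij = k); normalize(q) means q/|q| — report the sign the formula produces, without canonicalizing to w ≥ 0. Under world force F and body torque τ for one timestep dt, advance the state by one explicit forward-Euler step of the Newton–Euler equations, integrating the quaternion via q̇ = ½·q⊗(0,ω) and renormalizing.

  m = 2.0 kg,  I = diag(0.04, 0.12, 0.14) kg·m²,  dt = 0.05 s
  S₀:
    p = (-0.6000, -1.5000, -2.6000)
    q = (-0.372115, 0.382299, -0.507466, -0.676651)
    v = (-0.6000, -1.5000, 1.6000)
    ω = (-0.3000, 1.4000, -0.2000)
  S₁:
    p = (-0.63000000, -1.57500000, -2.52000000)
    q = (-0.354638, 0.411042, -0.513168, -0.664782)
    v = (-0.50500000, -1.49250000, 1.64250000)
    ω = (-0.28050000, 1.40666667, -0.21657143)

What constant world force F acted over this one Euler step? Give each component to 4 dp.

F = (3.8000, 0.3000, 1.7000)

v₁ − v₀ = (0.09500000, 0.00750000, 0.04250000)
F = m·Δv/dt = (3.8000, 0.3000, 1.7000)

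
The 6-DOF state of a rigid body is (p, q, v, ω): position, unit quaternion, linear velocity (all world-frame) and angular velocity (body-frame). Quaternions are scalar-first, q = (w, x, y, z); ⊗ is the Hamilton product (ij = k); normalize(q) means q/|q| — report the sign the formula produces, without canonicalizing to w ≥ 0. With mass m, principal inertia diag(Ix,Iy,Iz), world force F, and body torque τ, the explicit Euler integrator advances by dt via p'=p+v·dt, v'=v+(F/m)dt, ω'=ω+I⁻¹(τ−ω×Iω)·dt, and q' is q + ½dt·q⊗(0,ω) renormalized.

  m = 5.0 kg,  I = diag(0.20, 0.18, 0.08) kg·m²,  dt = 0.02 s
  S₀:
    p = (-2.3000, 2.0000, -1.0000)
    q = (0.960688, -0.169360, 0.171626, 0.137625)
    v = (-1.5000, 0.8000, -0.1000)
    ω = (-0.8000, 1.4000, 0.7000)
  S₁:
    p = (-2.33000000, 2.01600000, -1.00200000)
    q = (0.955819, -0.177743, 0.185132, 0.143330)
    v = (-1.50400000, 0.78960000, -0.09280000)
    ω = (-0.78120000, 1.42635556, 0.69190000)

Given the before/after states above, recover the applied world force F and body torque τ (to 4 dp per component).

F = (-1.0000, -2.6000, 1.8000)
τ = (0.0900, 0.1700, -0.0100)

Δω = ω₁−ω₀ = (0.01880000, 0.02635556, -0.00810000)
applied torque τ = (0.0900, 0.1700, -0.0100)
Δv = v₁−v₀ = (-0.00400000, -0.01040000, 0.00720000)
applied force F = (-1.0000, -2.6000, 1.8000)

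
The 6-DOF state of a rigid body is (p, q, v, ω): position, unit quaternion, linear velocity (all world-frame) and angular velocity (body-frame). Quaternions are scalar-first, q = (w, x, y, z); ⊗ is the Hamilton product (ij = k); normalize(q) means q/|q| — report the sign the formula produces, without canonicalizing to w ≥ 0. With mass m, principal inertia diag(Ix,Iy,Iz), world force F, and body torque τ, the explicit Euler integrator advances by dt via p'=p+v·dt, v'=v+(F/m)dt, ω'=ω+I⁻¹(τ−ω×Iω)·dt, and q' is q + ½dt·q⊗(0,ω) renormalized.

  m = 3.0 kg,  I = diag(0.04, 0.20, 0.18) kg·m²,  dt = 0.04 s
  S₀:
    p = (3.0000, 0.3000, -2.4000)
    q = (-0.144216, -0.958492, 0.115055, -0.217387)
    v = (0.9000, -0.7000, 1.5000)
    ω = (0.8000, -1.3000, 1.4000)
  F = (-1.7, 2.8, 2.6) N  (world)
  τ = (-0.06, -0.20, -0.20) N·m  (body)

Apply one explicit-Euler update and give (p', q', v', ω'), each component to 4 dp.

angular accel α = (-2.4100, -0.2160, -0.1867)
new body rate ω' = (0.7036, -1.3086, 1.3925)
q⊗(0,ω) = (1.2207069, -0.2368989, 1.3554600, 0.9520932)
updated quaternion q' = (-0.1197, -0.9624, 0.1420, -0.1982)
a = (-0.5667, 0.9333, 0.8667)
new position p' = (3.0360, 0.2720, -2.3400)
v' = v + a·dt = (0.8773, -0.6627, 1.5347)

p' = (3.0360, 0.2720, -2.3400)
q' = (-0.1197, -0.9624, 0.1420, -0.1982)
v' = (0.8773, -0.6627, 1.5347)
ω' = (0.7036, -1.3086, 1.3925)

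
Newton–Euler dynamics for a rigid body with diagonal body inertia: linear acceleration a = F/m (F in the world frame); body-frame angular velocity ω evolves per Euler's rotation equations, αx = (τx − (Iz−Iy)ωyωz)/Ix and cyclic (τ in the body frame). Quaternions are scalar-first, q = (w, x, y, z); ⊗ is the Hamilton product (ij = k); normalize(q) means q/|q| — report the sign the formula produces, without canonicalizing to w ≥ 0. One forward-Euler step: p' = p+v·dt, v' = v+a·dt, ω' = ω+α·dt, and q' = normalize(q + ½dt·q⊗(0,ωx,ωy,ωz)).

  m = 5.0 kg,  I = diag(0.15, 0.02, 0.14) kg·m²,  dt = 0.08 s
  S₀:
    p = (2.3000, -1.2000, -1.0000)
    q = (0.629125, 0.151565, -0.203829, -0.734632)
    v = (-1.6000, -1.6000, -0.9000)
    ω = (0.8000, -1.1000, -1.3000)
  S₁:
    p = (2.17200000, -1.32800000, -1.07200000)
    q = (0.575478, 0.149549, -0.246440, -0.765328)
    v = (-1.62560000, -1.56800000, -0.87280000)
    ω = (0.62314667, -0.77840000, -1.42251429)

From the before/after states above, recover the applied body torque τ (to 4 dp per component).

ω₁ − ω₀ = (-0.17685333, 0.32160000, -0.12251429)
I·α + gyro = (-0.1600, 0.0700, -0.1000)

τ = (-0.1600, 0.0700, -0.1000)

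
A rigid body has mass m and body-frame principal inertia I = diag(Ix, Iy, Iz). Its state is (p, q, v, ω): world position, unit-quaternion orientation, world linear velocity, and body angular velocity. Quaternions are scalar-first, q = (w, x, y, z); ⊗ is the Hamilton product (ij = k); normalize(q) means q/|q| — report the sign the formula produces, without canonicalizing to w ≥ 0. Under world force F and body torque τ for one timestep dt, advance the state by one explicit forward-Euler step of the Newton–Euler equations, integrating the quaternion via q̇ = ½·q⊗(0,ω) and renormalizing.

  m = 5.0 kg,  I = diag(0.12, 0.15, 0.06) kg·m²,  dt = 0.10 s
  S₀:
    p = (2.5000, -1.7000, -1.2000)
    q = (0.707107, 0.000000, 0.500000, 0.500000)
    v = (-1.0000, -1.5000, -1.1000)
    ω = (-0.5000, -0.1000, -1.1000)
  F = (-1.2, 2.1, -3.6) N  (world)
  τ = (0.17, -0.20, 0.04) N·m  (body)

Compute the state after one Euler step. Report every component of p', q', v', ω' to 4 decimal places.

p' = (2.4000, -1.8500, -1.3100)
q' = (0.7358, -0.0426, 0.4831, 0.4727)
v' = (-1.0240, -1.4580, -1.1720)
ω' = (-0.3501, -0.2553, -1.0358)

new position p' = (2.4000, -1.8500, -1.3100)
new velocity v' = (-1.0240, -1.4580, -1.1720)
(τ − ω×Iω)/I = (1.4992, -1.5533, 0.6417)
ω' = ω + α·dt = (-0.3501, -0.2553, -1.0358)
2q̇ = q⊗(0,ω) = (0.6000000, -0.8535535, -0.3207107, -0.5278177)
q + ½dt·q⊗(0,ω), renormalized = (0.7358, -0.0426, 0.4831, 0.4727)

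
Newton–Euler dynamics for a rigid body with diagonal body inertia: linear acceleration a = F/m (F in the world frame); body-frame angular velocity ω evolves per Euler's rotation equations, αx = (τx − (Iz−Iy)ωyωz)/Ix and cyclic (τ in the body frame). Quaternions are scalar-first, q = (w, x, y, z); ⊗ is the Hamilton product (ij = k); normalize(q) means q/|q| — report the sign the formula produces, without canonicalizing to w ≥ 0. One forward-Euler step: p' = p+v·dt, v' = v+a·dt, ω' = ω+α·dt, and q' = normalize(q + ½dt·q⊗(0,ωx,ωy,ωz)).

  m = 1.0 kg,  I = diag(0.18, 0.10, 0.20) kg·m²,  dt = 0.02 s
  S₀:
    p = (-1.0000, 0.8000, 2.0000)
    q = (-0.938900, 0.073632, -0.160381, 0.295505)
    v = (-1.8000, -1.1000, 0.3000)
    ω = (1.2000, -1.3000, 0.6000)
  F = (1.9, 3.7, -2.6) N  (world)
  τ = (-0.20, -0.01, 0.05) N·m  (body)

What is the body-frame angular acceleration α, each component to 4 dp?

α = (-0.6778, 0.0440, -0.3740)

ω×(Iω) gyroscopic = (-0.0780, -0.0144, 0.1248)
(τ − ω×Iω)/I = (-0.6778, 0.0440, -0.3740)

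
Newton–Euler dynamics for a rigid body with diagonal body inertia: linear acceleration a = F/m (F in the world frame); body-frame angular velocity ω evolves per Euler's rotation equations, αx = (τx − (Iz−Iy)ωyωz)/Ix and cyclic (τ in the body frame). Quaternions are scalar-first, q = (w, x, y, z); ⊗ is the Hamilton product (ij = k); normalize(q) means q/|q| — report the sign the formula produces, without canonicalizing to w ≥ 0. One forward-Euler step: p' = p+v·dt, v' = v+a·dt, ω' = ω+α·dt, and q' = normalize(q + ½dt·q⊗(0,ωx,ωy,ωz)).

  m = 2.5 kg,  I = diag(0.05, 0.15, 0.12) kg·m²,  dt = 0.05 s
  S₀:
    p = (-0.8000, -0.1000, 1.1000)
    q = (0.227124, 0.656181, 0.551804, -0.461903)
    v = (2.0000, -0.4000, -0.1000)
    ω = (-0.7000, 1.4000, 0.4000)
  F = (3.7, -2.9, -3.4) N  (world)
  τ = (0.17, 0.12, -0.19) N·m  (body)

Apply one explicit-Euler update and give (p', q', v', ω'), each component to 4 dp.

linear accel F/m = (1.4800, -1.1600, -1.3600)
p' = p + v·dt = (-0.7000, -0.1200, 1.0950)
v + (F/m)dt = (2.0740, -0.4580, -0.1680)
α = I⁻¹(τ − ω×Iω) = (3.7360, 0.6693, -0.7667)
ω' = ω + α·dt = (-0.5132, 1.4335, 0.3617)
2q̇ = q⊗(0,ω) = (-0.1284377, 0.7083990, 0.3788333, 1.3957658)
q + ½dt·q⊗(0,ω), renormalized = (0.2237, 0.6733, 0.5608, -0.4267)

p' = (-0.7000, -0.1200, 1.0950)
q' = (0.2237, 0.6733, 0.5608, -0.4267)
v' = (2.0740, -0.4580, -0.1680)
ω' = (-0.5132, 1.4335, 0.3617)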